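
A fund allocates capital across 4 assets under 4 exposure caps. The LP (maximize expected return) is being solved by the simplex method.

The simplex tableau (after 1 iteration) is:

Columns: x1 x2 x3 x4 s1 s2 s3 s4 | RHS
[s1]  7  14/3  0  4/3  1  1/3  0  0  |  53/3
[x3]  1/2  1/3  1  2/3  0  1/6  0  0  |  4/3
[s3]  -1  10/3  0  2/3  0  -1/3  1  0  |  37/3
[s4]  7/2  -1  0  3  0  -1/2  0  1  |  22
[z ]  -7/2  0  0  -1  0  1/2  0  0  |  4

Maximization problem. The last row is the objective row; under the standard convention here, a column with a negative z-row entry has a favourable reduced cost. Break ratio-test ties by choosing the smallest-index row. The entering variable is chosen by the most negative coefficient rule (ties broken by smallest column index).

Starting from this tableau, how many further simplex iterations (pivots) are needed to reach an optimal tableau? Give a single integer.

pivot: x1 in, s1 out → z = 77/6
pivot: x4 in, x3 out → z = 103/8
No improving column remains; optimal.

2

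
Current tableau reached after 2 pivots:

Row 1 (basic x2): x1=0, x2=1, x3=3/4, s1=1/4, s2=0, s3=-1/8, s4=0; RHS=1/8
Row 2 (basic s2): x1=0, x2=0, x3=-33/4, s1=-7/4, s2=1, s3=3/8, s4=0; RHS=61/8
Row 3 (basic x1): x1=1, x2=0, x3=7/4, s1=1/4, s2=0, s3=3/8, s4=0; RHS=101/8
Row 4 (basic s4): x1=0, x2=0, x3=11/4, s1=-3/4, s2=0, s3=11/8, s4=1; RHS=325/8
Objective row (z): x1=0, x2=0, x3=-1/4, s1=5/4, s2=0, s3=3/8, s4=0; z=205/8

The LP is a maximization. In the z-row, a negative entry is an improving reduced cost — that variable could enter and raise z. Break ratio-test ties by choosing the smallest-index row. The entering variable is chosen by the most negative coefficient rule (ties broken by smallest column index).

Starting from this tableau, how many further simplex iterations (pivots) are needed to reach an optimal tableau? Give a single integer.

pivot: x3 in, x2 out → z = 77/3
No improving column remains; optimal.

1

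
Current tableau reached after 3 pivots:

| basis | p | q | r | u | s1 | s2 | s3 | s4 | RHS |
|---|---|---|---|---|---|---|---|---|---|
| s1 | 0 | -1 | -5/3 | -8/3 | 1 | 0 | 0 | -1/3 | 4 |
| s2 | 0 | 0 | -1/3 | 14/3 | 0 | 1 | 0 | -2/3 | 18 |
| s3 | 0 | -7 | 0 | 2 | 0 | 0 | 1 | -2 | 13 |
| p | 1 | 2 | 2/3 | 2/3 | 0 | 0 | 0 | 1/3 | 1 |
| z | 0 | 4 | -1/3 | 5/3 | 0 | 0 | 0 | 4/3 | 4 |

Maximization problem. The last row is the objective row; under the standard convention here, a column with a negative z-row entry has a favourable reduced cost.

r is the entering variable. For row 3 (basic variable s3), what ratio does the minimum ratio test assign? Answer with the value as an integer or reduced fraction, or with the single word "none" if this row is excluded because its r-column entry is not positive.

The r entry in row 3 is 0 ≤ 0, so this row gives no ratio.

none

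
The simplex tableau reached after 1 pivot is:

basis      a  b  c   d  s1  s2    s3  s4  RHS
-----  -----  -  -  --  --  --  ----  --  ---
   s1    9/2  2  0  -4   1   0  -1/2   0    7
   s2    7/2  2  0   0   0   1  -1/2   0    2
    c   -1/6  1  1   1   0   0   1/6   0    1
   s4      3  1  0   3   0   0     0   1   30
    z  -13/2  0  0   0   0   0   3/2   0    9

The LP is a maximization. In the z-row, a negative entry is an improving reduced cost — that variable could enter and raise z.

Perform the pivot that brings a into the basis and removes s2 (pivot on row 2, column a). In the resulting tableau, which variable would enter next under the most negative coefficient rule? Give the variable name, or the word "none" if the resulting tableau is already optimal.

none

Pivot element 7/2. New z-row = old z-row − (-13/2)·(row 2/(7/2)).
Updated z-row coefficients: a: 0, b: 26/7, c: 0, d: 0, s1: 0, s2: 13/7, s3: 4/7, s4: 0.
No coefficient is strictly negative; the tableau after this pivot is optimal.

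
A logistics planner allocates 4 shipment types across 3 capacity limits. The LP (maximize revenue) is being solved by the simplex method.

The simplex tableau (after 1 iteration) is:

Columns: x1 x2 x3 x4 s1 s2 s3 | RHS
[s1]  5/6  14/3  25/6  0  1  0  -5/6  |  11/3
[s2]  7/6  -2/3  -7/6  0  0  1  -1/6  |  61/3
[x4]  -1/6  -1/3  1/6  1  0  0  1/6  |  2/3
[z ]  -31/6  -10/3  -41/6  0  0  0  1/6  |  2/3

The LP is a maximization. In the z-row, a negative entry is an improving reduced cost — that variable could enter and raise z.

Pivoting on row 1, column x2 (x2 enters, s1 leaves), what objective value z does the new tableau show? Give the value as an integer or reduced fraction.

23/7

Minimum ratio for x2: (11/3)/(14/3) = 11/14.
z changes by −(z-row coeff of x2)·ratio = −(-10/3)·(11/14) = 55/21.
New z = 2/3 + (55/21) = 23/7.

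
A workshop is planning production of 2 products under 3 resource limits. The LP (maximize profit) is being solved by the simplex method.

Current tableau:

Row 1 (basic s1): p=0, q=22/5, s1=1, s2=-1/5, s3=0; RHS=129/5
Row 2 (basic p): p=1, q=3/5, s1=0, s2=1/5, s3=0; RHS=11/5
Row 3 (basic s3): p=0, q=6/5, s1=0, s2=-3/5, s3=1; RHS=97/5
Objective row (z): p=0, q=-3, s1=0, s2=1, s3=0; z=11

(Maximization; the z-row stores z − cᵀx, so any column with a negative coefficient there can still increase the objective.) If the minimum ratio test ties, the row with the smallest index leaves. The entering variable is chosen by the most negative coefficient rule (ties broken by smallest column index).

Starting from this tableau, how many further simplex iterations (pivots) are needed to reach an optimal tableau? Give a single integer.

1

pivot: q in, p out → z = 22
No improving column remains; optimal.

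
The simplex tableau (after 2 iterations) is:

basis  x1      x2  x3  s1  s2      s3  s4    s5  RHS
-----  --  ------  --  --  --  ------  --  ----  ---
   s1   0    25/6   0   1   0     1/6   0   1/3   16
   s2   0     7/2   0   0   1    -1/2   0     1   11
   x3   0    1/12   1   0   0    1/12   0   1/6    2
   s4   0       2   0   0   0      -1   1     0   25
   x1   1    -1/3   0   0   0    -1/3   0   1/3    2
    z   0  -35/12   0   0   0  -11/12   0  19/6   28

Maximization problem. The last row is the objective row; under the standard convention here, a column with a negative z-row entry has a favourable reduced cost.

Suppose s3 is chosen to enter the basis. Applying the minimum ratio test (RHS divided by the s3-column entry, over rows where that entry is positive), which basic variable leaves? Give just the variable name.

Ratios: row 1 (s1): 16/(1/6) = 96; row 2 (s2): entry -1/2 ≤ 0, skip; row 3 (x3): 2/(1/12) = 24; row 4 (s4): entry -1 ≤ 0, skip; row 5 (x1): entry -1/3 ≤ 0, skip.
Minimum ratio 24 is in the x3 row, so x3 leaves.

x3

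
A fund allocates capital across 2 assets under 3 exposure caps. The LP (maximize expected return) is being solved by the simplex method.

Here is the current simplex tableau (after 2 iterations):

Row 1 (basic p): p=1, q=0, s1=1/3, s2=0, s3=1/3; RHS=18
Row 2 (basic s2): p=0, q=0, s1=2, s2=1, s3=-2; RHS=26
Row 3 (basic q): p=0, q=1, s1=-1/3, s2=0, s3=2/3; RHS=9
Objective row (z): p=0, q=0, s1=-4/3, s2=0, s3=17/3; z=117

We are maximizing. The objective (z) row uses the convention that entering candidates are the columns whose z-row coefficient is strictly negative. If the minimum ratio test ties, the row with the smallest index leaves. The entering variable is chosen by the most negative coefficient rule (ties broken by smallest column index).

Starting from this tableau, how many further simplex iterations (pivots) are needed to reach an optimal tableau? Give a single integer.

pivot: s1 in, s2 out → z = 403/3
No improving column remains; optimal.

1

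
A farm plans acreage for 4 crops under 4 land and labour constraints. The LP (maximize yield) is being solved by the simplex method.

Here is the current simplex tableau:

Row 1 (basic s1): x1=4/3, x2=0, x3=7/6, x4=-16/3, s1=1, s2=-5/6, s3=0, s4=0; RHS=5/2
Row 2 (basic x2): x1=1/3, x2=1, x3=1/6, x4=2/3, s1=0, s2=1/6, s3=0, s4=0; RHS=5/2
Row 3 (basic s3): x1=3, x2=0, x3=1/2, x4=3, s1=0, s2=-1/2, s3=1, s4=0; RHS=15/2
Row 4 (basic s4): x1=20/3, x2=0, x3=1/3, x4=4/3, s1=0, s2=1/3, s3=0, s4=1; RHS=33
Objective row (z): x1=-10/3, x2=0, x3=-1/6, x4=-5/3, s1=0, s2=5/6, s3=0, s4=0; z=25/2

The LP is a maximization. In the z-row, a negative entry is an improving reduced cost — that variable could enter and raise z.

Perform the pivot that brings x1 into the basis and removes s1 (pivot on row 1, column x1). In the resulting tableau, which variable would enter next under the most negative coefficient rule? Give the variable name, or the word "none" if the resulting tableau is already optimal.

Pivot element 4/3. New z-row = old z-row − (-10/3)·(row 1/(4/3)).
Updated z-row coefficients: x1: 0, x2: 0, x3: 11/4, x4: -15, s1: 5/2, s2: -5/4, s3: 0, s4: 0.
The most negative is -15 in column x4, so x4 would enter next.

x4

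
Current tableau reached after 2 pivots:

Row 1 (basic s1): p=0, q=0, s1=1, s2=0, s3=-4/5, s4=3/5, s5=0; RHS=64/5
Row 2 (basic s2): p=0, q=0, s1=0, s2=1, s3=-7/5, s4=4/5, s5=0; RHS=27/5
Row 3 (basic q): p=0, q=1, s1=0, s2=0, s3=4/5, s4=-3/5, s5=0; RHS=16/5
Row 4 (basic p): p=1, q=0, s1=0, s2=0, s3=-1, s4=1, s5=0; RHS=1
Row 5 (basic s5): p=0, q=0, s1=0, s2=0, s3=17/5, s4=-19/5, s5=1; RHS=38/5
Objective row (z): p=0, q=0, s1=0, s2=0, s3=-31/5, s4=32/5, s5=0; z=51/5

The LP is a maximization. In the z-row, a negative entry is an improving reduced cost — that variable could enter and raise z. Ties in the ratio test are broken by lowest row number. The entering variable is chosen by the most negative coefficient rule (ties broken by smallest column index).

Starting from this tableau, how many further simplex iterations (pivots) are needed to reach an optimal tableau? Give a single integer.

pivot: s3 in, s5 out → z = 409/17
pivot: s4 in, q out → z = 133/5
No improving column remains; optimal.

2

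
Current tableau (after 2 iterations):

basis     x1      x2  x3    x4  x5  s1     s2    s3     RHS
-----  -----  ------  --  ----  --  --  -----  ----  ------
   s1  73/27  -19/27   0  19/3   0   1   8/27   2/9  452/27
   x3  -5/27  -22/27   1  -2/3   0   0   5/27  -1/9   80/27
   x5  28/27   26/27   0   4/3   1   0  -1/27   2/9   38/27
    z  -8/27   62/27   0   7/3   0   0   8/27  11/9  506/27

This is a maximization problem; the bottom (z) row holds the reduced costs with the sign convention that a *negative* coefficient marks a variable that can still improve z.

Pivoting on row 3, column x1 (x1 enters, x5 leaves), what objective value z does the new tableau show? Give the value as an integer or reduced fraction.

134/7

Minimum ratio for x1: (38/27)/(28/27) = 19/14.
z changes by −(z-row coeff of x1)·ratio = −(-8/27)·(19/14) = 76/189.
New z = 506/27 + (76/189) = 134/7.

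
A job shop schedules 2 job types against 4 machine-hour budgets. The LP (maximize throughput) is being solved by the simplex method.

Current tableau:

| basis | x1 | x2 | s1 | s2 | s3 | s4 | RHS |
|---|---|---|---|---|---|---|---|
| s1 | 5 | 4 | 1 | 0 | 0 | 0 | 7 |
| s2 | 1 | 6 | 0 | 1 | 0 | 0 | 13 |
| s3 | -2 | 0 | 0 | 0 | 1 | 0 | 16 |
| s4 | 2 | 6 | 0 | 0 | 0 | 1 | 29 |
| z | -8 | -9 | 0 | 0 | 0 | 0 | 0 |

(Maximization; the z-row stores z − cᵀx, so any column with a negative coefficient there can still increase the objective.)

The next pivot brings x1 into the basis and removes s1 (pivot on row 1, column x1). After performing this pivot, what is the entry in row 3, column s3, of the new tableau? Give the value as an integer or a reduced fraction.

1

Pivot element is row 1, column x1: 5.
Normalize row 1: new (row 1, s3) = 0/5 = 0.
row 3 ← row 3 − (-2)·(new row 1): 1 − (-2)·0 = 1.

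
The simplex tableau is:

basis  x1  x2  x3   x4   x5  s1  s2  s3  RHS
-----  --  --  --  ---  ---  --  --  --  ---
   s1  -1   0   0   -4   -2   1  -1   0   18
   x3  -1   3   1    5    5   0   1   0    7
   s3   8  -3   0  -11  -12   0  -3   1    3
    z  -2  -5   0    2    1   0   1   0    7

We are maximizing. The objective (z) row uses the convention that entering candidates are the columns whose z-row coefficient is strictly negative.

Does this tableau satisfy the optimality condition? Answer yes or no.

no

Column x1 has objective-row coefficient -2, which is negative; an improving pivot exists, so not yet optimal.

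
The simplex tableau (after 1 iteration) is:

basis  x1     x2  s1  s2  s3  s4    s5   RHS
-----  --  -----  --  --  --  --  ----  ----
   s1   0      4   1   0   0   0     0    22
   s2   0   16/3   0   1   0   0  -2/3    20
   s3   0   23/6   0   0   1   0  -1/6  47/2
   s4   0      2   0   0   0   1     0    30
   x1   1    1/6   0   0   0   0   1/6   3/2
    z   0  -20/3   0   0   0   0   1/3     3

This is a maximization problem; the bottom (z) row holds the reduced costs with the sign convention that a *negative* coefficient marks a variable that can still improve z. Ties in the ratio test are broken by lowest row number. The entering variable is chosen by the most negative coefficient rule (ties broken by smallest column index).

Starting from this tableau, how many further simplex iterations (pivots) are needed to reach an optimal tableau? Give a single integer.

pivot: x2 in, s2 out → z = 28
pivot: s5 in, x1 out → z = 91/3
No improving column remains; optimal.

2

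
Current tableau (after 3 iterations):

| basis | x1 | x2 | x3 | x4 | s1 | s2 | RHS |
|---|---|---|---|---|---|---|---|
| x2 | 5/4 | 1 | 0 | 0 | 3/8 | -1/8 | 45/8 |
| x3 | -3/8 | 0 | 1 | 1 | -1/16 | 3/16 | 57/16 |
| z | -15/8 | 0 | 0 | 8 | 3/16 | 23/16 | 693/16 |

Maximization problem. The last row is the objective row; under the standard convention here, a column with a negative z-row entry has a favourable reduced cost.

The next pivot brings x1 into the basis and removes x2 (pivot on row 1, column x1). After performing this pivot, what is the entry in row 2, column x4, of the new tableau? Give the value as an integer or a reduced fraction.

1

Pivot element is row 1, column x1: 5/4.
Normalize row 1: new (row 1, x4) = 0/(5/4) = 0.
row 2 ← row 2 − (-3/8)·(new row 1): 1 − (-3/8)·0 = 1.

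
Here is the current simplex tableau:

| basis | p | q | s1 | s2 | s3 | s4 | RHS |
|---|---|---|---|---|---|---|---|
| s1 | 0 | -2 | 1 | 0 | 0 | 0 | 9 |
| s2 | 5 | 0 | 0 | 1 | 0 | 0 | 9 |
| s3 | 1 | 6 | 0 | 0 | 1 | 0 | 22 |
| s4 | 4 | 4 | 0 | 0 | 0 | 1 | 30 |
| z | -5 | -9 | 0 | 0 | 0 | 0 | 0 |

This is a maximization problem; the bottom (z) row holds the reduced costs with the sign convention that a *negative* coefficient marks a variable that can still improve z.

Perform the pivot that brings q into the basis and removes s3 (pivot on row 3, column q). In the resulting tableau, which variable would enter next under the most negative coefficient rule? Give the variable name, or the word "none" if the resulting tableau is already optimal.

Pivot element 6. New z-row = old z-row − (-9)·(row 3/6).
Updated z-row coefficients: p: -7/2, q: 0, s1: 0, s2: 0, s3: 3/2, s4: 0.
The most negative is -7/2 in column p, so p would enter next.

p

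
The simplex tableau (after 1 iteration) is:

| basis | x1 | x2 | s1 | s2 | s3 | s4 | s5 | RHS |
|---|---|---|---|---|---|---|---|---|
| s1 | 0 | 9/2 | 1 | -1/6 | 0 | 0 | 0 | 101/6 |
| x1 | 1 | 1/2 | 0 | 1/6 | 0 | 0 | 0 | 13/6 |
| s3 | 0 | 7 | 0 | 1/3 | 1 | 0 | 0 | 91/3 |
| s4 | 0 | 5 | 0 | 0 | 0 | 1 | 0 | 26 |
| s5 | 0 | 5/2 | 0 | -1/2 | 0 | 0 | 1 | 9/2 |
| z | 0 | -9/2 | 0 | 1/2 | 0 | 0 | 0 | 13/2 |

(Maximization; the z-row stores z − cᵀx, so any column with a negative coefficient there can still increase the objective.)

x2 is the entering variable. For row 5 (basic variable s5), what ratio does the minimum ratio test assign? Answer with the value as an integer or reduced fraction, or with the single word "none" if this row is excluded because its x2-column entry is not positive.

Ratio = RHS / (x2 entry) = (9/2) / (5/2) = 9/5.

9/5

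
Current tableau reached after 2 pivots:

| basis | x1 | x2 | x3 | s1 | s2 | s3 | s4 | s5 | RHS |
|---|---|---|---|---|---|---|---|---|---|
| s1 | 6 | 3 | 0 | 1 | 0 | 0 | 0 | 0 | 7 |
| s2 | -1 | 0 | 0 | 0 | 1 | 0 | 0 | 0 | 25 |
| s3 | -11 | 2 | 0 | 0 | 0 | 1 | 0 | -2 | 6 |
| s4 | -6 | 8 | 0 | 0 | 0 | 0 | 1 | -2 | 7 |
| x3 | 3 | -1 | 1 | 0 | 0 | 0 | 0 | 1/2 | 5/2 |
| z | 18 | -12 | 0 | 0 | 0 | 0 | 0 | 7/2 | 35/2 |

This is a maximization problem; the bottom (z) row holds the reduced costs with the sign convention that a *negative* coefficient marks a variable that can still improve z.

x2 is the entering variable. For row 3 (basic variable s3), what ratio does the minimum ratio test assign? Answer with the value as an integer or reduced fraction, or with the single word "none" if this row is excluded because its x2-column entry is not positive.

3

Ratio = RHS / (x2 entry) = 6 / 2 = 3.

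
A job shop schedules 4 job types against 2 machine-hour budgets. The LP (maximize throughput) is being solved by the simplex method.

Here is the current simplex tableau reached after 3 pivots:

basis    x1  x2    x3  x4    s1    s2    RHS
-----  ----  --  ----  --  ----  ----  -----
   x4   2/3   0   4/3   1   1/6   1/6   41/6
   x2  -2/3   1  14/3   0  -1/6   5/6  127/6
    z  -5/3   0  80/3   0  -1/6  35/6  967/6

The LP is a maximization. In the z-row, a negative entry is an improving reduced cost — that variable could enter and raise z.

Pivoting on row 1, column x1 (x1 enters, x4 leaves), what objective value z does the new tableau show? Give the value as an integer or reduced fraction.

Minimum ratio for x1: (41/6)/(2/3) = 41/4.
z changes by −(z-row coeff of x1)·ratio = −(-5/3)·(41/4) = 205/12.
New z = 967/6 + (205/12) = 713/4.

713/4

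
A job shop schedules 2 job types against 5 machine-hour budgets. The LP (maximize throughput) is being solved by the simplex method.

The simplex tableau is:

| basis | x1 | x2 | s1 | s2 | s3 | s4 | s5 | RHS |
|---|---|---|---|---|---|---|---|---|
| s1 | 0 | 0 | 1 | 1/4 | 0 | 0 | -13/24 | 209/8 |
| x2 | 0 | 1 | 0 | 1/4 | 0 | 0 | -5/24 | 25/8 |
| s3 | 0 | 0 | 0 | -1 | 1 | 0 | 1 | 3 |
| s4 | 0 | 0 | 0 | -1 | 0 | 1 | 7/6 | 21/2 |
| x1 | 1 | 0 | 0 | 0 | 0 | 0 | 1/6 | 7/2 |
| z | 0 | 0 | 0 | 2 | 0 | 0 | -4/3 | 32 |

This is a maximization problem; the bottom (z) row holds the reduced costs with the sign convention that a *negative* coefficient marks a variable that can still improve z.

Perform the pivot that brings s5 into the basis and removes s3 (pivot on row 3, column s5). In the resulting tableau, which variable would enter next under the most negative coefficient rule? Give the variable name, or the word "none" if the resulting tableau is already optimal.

Pivot element 1. New z-row = old z-row − (-4/3)·(row 3/1).
Updated z-row coefficients: x1: 0, x2: 0, s1: 0, s2: 2/3, s3: 4/3, s4: 0, s5: 0.
No coefficient is strictly negative; the tableau after this pivot is optimal.

none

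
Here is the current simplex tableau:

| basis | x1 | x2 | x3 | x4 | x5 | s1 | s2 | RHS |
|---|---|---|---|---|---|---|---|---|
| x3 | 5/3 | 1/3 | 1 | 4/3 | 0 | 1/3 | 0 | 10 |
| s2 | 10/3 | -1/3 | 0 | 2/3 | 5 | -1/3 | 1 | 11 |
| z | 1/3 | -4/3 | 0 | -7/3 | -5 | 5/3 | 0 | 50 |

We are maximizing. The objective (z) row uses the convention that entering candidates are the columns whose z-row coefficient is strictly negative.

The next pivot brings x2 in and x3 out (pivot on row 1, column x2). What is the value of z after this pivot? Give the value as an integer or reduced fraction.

90

Minimum ratio for x2: 10/(1/3) = 30.
z changes by −(z-row coeff of x2)·ratio = −(-4/3)·30 = 40.
New z = 50 + 40 = 90.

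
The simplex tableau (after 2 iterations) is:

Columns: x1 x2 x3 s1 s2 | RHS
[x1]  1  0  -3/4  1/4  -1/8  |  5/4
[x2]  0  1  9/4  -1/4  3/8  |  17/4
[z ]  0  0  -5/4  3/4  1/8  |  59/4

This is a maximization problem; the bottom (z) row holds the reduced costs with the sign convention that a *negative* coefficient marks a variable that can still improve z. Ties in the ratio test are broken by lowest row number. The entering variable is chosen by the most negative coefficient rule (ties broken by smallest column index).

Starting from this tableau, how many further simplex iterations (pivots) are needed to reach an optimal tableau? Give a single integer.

pivot: x3 in, x2 out → z = 154/9
No improving column remains; optimal.

1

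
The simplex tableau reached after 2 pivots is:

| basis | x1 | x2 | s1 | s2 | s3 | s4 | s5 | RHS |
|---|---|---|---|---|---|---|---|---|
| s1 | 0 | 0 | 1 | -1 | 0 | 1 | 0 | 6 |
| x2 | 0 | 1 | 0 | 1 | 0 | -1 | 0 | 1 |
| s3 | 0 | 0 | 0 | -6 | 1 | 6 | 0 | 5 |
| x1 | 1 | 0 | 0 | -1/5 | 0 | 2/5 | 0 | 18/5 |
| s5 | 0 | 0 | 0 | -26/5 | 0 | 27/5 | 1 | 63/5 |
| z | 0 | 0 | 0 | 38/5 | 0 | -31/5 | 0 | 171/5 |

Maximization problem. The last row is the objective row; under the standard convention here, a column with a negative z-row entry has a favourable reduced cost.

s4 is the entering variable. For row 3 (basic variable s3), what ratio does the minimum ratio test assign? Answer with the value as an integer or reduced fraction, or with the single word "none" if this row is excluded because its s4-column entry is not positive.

Ratio = RHS / (s4 entry) = 5 / 6 = 5/6.

5/6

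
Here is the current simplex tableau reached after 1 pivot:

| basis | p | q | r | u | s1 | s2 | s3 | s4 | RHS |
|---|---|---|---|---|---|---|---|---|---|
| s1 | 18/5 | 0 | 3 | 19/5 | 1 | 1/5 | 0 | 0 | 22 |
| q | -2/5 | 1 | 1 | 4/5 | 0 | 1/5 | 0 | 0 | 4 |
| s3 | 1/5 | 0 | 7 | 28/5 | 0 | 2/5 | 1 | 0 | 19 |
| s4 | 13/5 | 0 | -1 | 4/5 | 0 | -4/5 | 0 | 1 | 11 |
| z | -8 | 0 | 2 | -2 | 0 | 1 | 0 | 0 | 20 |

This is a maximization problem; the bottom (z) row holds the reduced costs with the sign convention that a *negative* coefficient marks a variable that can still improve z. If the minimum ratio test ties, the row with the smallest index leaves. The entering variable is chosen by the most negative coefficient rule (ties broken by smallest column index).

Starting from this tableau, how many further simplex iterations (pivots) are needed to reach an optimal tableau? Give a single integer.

2

pivot: p in, s4 out → z = 700/13
pivot: s2 in, s1 out → z = 1044/17
No improving column remains; optimal.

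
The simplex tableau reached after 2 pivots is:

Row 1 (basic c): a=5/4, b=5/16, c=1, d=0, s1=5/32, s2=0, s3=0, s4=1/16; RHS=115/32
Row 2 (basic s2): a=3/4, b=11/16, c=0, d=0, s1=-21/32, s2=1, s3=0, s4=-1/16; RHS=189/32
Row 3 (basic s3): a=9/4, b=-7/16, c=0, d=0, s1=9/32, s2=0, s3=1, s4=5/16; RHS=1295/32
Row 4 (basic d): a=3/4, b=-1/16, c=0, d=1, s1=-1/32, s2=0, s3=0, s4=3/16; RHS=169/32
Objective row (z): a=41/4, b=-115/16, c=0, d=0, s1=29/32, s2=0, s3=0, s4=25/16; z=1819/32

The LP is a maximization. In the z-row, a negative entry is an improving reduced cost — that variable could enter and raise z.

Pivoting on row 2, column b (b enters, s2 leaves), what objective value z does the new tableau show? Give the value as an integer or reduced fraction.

2609/22

Minimum ratio for b: (189/32)/(11/16) = 189/22.
z changes by −(z-row coeff of b)·ratio = −(-115/16)·(189/22) = 21735/352.
New z = 1819/32 + (21735/352) = 2609/22.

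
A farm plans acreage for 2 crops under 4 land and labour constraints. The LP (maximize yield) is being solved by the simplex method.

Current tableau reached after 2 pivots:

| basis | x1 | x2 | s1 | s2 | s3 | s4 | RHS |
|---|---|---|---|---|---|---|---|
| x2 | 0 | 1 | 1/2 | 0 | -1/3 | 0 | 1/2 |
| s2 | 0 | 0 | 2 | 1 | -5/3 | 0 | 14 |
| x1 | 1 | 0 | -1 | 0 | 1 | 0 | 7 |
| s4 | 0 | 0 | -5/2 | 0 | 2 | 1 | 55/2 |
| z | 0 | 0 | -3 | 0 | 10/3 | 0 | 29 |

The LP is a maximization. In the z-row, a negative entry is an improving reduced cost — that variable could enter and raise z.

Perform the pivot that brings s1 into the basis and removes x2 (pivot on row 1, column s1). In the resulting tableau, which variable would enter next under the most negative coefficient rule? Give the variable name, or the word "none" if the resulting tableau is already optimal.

Pivot element 1/2. New z-row = old z-row − (-3)·(row 1/(1/2)).
Updated z-row coefficients: x1: 0, x2: 6, s1: 0, s2: 0, s3: 4/3, s4: 0.
No coefficient is strictly negative; the tableau after this pivot is optimal.

none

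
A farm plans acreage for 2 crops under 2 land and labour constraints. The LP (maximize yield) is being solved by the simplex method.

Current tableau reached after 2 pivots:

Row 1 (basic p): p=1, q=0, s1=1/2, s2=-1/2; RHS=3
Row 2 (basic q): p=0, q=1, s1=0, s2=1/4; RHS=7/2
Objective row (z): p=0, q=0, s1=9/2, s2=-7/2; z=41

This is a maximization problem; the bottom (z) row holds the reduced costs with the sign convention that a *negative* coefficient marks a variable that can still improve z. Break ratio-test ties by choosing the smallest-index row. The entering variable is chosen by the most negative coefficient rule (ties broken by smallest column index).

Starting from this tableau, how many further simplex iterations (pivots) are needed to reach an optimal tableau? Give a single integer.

pivot: s2 in, q out → z = 90
No improving column remains; optimal.

1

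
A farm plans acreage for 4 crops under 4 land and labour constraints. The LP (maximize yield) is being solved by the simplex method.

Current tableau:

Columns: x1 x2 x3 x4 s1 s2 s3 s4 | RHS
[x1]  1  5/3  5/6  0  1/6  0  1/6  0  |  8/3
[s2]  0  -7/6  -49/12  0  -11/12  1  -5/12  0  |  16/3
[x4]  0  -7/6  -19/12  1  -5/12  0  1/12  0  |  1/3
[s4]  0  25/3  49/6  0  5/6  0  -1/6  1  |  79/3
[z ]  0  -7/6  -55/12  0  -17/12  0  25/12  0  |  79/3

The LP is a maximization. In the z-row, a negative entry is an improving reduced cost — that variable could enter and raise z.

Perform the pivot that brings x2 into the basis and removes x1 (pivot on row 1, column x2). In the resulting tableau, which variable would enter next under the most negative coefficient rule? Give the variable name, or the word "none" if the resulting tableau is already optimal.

x3

Pivot element 5/3. New z-row = old z-row − (-7/6)·(row 1/(5/3)).
Updated z-row coefficients: x1: 7/10, x2: 0, x3: -4, x4: 0, s1: -13/10, s2: 0, s3: 11/5, s4: 0.
The most negative is -4 in column x3, so x3 would enter next.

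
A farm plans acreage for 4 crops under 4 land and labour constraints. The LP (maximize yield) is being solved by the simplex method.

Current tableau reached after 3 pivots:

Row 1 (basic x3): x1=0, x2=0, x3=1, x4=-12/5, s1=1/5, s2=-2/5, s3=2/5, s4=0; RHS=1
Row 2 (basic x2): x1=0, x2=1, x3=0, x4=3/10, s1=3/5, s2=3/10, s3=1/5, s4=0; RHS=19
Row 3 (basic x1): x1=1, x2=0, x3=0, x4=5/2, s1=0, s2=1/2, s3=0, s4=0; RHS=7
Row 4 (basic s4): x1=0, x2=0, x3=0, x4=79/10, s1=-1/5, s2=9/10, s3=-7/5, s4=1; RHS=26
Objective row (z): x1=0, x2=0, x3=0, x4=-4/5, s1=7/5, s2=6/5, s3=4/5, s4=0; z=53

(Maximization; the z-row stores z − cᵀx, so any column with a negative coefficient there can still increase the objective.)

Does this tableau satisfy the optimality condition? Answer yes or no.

Column x4 has objective-row coefficient -4/5, which is negative; an improving pivot exists, so not yet optimal.

no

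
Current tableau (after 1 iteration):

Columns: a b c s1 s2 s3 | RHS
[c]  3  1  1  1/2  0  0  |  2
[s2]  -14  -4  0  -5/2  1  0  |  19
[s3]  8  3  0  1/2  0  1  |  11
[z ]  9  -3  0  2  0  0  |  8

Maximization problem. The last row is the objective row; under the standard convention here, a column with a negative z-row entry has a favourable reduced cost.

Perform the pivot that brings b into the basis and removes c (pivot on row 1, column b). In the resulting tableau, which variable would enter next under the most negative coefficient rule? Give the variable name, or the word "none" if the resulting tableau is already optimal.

Pivot element 1. New z-row = old z-row − (-3)·(row 1/1).
Updated z-row coefficients: a: 18, b: 0, c: 3, s1: 7/2, s2: 0, s3: 0.
No coefficient is strictly negative; the tableau after this pivot is optimal.

none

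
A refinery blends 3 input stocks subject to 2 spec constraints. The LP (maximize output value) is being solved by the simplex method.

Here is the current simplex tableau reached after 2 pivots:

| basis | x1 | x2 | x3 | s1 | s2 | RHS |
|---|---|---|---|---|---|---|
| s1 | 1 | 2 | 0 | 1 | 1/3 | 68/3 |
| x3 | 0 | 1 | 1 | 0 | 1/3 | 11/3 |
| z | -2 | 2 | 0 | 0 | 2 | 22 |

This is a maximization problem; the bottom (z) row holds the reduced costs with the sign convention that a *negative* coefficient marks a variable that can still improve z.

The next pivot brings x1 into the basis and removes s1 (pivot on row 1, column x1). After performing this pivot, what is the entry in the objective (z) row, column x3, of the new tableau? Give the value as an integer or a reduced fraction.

Pivot element is row 1, column x1: 1.
Normalize row 1: new (row 1, x3) = 0/1 = 0.
z-row ← z-row − (-2)·(new row 1): 0 − (-2)·0 = 0.

0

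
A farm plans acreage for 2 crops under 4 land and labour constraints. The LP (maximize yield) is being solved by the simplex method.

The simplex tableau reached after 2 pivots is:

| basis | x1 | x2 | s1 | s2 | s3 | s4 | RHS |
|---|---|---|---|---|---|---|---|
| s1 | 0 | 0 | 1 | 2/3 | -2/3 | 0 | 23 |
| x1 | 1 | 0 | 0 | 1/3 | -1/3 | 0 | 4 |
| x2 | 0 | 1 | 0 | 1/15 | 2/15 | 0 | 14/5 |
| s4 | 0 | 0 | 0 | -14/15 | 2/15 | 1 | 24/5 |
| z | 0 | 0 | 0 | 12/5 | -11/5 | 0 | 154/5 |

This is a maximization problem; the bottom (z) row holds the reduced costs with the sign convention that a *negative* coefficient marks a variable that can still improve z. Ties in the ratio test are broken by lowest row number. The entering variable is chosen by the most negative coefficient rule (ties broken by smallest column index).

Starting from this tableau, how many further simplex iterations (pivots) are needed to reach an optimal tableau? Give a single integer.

1

pivot: s3 in, x2 out → z = 77
No improving column remains; optimal.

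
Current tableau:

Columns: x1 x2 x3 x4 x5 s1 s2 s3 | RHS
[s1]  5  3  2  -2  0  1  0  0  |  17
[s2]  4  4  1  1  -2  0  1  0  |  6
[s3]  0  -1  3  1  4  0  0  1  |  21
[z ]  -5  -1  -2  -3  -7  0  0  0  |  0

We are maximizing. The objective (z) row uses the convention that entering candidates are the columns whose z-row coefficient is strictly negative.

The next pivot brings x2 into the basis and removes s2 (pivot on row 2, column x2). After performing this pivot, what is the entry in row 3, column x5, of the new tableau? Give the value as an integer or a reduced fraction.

Pivot element is row 2, column x2: 4.
Normalize row 2: new (row 2, x5) = (-2)/4 = -1/2.
row 3 ← row 3 − (-1)·(new row 2): 4 − (-1)·(-1/2) = 7/2.

7/2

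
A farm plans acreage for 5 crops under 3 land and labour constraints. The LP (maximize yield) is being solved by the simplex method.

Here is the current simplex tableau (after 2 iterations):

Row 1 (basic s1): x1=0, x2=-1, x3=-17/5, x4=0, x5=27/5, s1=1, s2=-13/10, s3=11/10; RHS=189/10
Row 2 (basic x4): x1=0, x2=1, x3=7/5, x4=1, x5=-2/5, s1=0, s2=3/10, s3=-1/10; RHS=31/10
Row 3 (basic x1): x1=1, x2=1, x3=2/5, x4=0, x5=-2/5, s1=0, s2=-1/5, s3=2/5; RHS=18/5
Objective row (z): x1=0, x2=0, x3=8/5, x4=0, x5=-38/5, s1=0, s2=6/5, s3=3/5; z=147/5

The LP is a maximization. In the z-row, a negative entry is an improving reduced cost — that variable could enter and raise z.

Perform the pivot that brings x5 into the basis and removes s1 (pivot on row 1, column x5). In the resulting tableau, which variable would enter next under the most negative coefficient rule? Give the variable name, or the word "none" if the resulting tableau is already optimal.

Pivot element 27/5. New z-row = old z-row − (-38/5)·(row 1/(27/5)).
Updated z-row coefficients: x1: 0, x2: -38/27, x3: -86/27, x4: 0, x5: 0, s1: 38/27, s2: -17/27, s3: 58/27.
The most negative is -86/27 in column x3, so x3 would enter next.

x3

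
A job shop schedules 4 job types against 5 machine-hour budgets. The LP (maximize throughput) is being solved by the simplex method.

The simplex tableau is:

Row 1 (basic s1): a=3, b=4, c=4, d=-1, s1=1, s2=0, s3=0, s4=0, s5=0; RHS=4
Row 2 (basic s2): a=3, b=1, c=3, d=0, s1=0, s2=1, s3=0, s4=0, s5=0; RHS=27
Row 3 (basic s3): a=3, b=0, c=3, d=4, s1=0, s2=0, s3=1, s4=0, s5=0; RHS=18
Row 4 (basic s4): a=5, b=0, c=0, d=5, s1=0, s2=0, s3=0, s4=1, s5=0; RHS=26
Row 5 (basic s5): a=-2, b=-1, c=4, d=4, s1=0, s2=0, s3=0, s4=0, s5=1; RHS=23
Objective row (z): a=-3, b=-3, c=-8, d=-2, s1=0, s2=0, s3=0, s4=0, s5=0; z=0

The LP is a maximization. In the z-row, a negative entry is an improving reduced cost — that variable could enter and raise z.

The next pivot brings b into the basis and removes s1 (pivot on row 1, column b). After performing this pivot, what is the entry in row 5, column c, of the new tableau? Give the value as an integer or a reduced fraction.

5

Pivot element is row 1, column b: 4.
Normalize row 1: new (row 1, c) = 4/4 = 1.
row 5 ← row 5 − (-1)·(new row 1): 4 − (-1)·1 = 5.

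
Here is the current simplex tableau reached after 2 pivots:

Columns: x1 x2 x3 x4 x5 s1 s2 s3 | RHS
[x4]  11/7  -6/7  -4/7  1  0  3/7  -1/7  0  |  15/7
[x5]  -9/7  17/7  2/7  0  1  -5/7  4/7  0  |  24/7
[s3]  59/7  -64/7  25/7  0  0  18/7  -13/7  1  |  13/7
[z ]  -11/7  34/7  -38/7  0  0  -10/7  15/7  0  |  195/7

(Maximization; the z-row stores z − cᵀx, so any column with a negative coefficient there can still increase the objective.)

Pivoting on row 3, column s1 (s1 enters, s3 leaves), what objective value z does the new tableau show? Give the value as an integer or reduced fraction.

Minimum ratio for s1: (13/7)/(18/7) = 13/18.
z changes by −(z-row coeff of s1)·ratio = −(-10/7)·(13/18) = 65/63.
New z = 195/7 + (65/63) = 260/9.

260/9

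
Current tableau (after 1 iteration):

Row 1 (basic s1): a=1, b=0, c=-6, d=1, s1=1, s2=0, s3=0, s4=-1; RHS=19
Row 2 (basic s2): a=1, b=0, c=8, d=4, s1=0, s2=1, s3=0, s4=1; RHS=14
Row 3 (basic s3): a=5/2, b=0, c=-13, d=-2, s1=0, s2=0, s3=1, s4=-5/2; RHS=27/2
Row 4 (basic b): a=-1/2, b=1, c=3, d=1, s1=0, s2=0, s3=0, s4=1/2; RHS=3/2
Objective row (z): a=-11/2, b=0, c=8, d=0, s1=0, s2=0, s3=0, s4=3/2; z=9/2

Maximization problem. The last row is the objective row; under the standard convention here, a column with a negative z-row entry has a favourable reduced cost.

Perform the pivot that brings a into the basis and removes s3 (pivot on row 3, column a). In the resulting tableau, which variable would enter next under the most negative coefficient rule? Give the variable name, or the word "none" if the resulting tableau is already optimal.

c

Pivot element 5/2. New z-row = old z-row − (-11/2)·(row 3/(5/2)).
Updated z-row coefficients: a: 0, b: 0, c: -103/5, d: -22/5, s1: 0, s2: 0, s3: 11/5, s4: -4.
The most negative is -103/5 in column c, so c would enter next.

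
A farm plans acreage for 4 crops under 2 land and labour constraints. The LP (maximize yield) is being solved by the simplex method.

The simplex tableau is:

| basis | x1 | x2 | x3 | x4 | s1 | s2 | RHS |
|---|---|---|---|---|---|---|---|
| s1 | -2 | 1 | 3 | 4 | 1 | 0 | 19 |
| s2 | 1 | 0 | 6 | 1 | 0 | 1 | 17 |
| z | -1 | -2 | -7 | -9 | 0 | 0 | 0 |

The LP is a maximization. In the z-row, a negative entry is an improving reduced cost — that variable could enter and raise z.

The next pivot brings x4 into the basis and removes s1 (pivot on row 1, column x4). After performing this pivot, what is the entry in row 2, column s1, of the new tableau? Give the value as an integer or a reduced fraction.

-1/4

Pivot element is row 1, column x4: 4.
Normalize row 1: new (row 1, s1) = 1/4 = 1/4.
row 2 ← row 2 − 1·(new row 1): 0 − 1·(1/4) = -1/4.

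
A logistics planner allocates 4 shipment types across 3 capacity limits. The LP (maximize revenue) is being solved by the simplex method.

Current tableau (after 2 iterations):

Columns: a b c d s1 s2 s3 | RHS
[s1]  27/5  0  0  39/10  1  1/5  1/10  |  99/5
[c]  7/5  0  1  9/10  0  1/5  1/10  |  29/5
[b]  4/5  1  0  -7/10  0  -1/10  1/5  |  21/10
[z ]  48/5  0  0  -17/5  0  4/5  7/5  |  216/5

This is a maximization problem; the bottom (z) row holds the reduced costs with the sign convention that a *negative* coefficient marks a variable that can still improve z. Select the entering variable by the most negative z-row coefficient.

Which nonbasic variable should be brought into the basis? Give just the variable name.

Objective-row coefficients: a: 48/5, b: 0, c: 0, d: -17/5, s1: 0, s2: 4/5, s3: 7/5.
The most negative is -17/5 in column d, so d enters.

d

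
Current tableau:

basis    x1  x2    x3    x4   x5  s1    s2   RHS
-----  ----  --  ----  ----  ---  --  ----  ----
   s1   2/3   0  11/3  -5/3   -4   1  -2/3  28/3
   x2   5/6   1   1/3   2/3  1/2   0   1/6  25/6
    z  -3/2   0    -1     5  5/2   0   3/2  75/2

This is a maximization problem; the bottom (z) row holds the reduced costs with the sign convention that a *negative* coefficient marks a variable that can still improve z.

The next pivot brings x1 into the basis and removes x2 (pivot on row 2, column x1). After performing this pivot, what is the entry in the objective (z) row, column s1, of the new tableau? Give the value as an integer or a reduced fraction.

Pivot element is row 2, column x1: 5/6.
Normalize row 2: new (row 2, s1) = 0/(5/6) = 0.
z-row ← z-row − (-3/2)·(new row 2): 0 − (-3/2)·0 = 0.

0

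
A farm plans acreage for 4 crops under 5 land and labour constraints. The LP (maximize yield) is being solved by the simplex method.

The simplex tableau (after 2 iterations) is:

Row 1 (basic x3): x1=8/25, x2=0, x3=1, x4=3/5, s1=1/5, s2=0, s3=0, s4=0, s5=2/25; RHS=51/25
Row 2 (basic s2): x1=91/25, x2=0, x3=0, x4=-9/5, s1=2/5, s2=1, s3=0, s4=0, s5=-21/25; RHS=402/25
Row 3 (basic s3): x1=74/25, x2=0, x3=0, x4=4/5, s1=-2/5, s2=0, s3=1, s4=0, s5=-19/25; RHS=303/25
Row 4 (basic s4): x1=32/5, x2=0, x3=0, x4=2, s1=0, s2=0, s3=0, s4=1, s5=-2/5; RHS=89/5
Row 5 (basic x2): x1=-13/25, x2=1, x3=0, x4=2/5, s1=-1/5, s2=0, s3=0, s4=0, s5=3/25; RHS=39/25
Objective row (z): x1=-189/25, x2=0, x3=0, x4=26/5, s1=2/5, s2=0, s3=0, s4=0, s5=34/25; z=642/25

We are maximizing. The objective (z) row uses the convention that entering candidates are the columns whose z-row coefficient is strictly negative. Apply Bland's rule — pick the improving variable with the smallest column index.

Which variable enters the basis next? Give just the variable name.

Objective-row coefficients: x1: -189/25, x2: 0, x3: 0, x4: 26/5, s1: 2/5, s2: 0, s3: 0, s4: 0, s5: 34/25.
Improving columns: x1. Bland's rule picks the smallest column index → x1.

x1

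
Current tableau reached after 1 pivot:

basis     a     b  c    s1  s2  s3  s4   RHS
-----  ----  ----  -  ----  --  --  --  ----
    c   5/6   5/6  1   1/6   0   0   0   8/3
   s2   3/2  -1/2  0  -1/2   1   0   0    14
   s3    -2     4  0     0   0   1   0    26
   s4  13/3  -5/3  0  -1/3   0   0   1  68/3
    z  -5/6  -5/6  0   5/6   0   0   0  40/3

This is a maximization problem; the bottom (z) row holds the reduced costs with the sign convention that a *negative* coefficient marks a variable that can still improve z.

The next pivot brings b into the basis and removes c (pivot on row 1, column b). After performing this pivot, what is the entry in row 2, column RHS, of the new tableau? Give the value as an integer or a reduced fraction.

Pivot element is row 1, column b: 5/6.
Normalize row 1: new (row 1, RHS) = (8/3)/(5/6) = 16/5.
row 2 ← row 2 − (-1/2)·(new row 1): 14 − (-1/2)·(16/5) = 78/5.

78/5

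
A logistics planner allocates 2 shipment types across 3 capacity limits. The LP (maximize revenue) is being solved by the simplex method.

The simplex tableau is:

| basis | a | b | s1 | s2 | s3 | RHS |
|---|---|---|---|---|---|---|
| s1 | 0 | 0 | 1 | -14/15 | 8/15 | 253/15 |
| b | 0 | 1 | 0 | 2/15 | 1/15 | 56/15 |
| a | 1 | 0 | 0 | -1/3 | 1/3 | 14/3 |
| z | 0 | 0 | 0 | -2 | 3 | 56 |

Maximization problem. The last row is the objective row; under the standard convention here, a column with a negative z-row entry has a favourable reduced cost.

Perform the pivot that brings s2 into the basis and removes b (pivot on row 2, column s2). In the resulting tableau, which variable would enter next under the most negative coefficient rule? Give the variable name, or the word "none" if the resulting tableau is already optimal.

none

Pivot element 2/15. New z-row = old z-row − (-2)·(row 2/(2/15)).
Updated z-row coefficients: a: 0, b: 15, s1: 0, s2: 0, s3: 4.
No coefficient is strictly negative; the tableau after this pivot is optimal.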